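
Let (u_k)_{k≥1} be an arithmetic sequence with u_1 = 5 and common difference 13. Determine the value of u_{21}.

265

u_k = 5 + (k - 1)·13.
u_{21} = 5 + 20·13 = 265.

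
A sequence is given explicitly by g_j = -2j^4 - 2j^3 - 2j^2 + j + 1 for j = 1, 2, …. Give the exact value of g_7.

-5578

g_7 = -2·7^4 - 2·7^3 - 2·7^2 + 1·7 + 1 = -5578.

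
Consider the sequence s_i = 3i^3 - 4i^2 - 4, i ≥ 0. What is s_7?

s_7 = 3·7^3 - 4·7^2 - 4 = 829.

829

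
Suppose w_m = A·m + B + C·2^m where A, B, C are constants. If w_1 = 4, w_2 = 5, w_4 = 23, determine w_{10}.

2021

At m = 1, 2, 4: A + B + 2C = 4; 2A + B + 4C = 5; 4A + B + 16C = 23.
Subtracting the first from the second: A + 2C = 1.
Subtracting the second from the third: 2A + 12C = 18.
Solving: C = 2, A = -3, then B = 3.
So w_m = -3·m + 3 + 2·2^m; at m=10 this is 2021.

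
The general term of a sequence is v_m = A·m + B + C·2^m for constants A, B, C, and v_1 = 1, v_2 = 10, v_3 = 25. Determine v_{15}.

98341

The three given values yield: A + B + 2C = 1; 2A + B + 4C = 10; 3A + B + 8C = 25.
Subtracting the first from the second: A + 2C = 9.
Subtracting the second from the third: A + 4C = 15.
Solving: C = 3, A = 3, then B = -8.
Hence v_{15} = 3·15 + (-8) + 3·32768 = 98341.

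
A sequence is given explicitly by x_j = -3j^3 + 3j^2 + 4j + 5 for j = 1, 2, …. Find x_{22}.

-30399

x_{22} = -3·22^3 + 3·22^2 + 4·22 + 5 = -30399.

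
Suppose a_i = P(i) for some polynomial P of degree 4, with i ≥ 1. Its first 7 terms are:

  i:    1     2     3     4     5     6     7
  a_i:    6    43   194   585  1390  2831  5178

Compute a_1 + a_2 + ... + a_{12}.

1st diffs: 37, 151, 391, 805, 1441, 2347.
2nd diffs: 114, 240, 414, 636, 906.
3rd diffs: 126, 174, 222, 270.
4th diffs: 48, 48, 48 (constant).
Newton forward-difference form: a_i = 6 + 37·C(i-1,1) + 114·C(i-1,2) + 126·C(i-1,3) + 48·C(i-1,4).
Continuing: …, 8749, 13910, 21075, 30706, …, a_{12} = 43313.
Summing i = 1..12 (12 terms) gives 127980.

127980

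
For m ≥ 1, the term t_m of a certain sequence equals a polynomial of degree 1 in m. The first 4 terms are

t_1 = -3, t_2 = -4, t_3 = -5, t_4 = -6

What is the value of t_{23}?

1st diffs: -1, -1, -1 (constant).
So t_m = -m - 2.
Evaluating at m = 23 gives t_{23} = -25.

-25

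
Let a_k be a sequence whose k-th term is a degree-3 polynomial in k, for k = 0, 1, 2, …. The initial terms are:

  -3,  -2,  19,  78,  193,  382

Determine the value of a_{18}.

17763

1st diffs: 1, 21, 59, 115, 189.
2nd diffs: 20, 38, 56, 74.
3rd diffs: 18, 18, 18 (constant).
So a_k = 3k^3 + k^2 - 3k - 3.
Evaluating at k = 18 gives a_{18} = 17763.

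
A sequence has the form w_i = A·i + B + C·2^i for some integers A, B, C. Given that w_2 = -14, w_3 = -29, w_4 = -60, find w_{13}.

Plug in i = 2, 3, 4: 2A + B + 4C = -14; 3A + B + 8C = -29; 4A + B + 16C = -60.
Subtracting the first from the second: A + 4C = -15.
Subtracting the second from the third: A + 8C = -31.
Solving: C = -4, A = 1, then B = 0.
Hence w_{13} = 1·13 + 0 + (-4)·8192 = -32755.

-32755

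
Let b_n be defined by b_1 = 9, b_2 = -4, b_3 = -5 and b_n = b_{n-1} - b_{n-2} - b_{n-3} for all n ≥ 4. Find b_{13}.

155

b_4 = -10  b_5 = -1  b_6 = 14  b_7 = 25  b_8 = 12  b_9 = -27  b_{10} = -64  b_{11} = -49  b_{12} = 42  b_{13} = 155.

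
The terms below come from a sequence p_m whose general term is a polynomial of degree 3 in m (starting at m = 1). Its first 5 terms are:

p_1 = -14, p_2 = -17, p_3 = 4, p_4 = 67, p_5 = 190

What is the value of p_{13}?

5494

1st diffs: -3, 21, 63, 123.
2nd diffs: 24, 42, 60.
3rd diffs: 18, 18 (constant).
Newton forward-difference form: p_m = -14 + (-3)·C(m-1,1) + 24·C(m-1,2) + 18·C(m-1,3).
At m = 13: m-1 = 12, so p_{13} = -14 - 36 + 1584 + 3960 = 5494.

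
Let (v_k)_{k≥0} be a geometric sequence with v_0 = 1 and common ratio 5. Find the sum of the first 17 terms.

190734863281

v_k = 1·5^(k-0).
S = 1·(5^17 - 1)/(5 - 1) = 1·(762939453125 - 1)/(4) = 190734863281.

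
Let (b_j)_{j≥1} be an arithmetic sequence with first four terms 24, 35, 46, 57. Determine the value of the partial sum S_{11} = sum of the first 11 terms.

869

Common difference d = 11.
b_j = 24 + (j - 1)·11.
b_{11} = 134; S = 11·(24 + 134)/2 = 869.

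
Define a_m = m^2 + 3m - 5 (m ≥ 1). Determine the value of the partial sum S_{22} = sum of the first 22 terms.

Over m = 1..22: Σm = 253, Σm² = 3795.
Total = (1)·3795 + (3)·253 + (-5)·22 = 4444.

4444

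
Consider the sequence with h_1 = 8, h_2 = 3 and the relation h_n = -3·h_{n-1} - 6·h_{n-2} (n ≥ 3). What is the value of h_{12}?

Applying the relation repeatedly:
h_3 = -57; h_4 = 153; h_5 = -117; h_6 = -567; h_7 = 2403; h_8 = -3807; h_9 = -2997; h_{10} = 31833; h_{11} = -77517; h_{12} = 41553.

41553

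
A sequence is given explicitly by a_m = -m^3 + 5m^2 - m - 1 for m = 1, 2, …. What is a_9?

-334

a_9 = -1·9^3 + 5·9^2 - 1·9 - 1 = -334.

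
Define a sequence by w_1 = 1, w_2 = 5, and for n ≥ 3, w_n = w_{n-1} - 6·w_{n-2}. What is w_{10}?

1409

Compute successive terms:
w_3 = -1;  w_4 = -31;  w_5 = -25;  w_6 = 161;  w_7 = 311;  w_8 = -655;  w_9 = -2521;  w_{10} = 1409.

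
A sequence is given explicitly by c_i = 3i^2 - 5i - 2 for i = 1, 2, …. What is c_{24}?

1606

c_{24} = 3·24^2 - 5·24 - 2 = 1606.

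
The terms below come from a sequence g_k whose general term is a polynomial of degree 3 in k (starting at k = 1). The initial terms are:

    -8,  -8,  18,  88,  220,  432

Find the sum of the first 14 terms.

27370

1st diffs: 0, 26, 70, 132, 212.
2nd diffs: 26, 44, 62, 80.
3rd diffs: 18, 18, 18 (constant).
So g_k = 3k^3 - 5k^2 - 6k.
Continuing: …, 742, 1168, 1728, 2440, …, g_{14} = 7168.
Summing k = 1..14 (14 terms) gives 27370.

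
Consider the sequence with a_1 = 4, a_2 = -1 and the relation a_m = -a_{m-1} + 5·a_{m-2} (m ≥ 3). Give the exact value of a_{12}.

-141441

Applying the relation repeatedly:
a_3 = 21; a_4 = -26; a_5 = 131; a_6 = -261; a_7 = 916; a_8 = -2221; a_9 = 6801; a_{10} = -17906; a_{11} = 51911; a_{12} = -141441.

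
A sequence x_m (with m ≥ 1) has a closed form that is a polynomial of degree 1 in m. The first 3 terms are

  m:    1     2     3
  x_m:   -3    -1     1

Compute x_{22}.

39

1st diffs: 2, 2 (constant).
So x_m = 2m - 5.
Evaluating at m = 22 gives x_{22} = 39.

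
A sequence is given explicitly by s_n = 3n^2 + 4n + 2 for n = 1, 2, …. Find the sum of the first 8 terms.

772

Over n = 1..8: Σn = 36, Σn² = 204.
Total = (3)·204 + (4)·36 + (2)·8 = 772.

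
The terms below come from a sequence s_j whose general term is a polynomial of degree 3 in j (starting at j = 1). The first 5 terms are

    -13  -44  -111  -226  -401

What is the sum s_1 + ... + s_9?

-5769

1st diffs: -31, -67, -115, -175.
2nd diffs: -36, -48, -60.
3rd diffs: -12, -12 (constant).
Newton forward-difference form: s_j = -13 + (-31)·C(j-1,1) + (-36)·C(j-1,2) + (-12)·C(j-1,3).
Continuing: -648, -979, -1406, -1941.
Summing j = 1..9 (9 terms) gives -5769.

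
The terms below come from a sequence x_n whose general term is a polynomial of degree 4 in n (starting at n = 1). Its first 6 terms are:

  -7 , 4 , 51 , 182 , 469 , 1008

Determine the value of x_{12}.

1st diffs: 11, 47, 131, 287, 539.
2nd diffs: 36, 84, 156, 252.
3rd diffs: 48, 72, 96.
4th diffs: 24, 24 (constant).
Newton forward-difference form: x_n = -7 + 11·C(n-1,1) + 36·C(n-1,2) + 48·C(n-1,3) + 24·C(n-1,4).
At n = 12: n-1 = 11, so x_{12} = -7 + 121 + 1980 + 7920 + 7920 = 17934.

17934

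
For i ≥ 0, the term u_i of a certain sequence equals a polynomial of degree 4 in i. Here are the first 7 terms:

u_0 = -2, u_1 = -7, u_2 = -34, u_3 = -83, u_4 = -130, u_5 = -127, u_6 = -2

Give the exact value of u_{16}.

40958

1st diffs: -5, -27, -49, -47, 3, 125.
2nd diffs: -22, -22, 2, 50, 122.
3rd diffs: 0, 24, 48, 72.
4th diffs: 24, 24, 24 (constant).
Newton forward-difference form: u_i = -2 + (-5)·C(i,1) + (-22)·C(i,2) + 24·C(i,4).
At i = 16: i = 16, so u_{16} = -2 - 80 - 2640 + 43680 = 40958.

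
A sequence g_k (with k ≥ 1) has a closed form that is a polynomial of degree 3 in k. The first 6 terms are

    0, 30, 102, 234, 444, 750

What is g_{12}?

5610

1st diffs: 30, 72, 132, 210, 306.
2nd diffs: 42, 60, 78, 96.
3rd diffs: 18, 18, 18 (constant).
Newton forward-difference form: g_k = 30·C(k-1,1) + 42·C(k-1,2) + 18·C(k-1,3).
At k = 12: k-1 = 11, so g_{12} = 330 + 2310 + 2970 = 5610.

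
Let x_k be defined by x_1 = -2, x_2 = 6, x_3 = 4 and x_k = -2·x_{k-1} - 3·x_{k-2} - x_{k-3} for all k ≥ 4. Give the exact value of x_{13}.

x_4 = -24;  x_5 = 30;  x_6 = 8;  x_7 = -82;  x_8 = 110;  x_9 = 18;  x_{10} = -284;  x_{11} = 404;  x_{12} = 26;  x_{13} = -980.

-980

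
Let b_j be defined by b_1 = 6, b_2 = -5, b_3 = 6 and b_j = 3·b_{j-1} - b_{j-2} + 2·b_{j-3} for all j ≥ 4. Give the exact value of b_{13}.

419885

Step forward from the initial values:
b_4 = 35; b_5 = 89; b_6 = 244; b_7 = 713; b_8 = 2073; b_9 = 5994; b_{10} = 17335; b_{11} = 50157; b_{12} = 145124; b_{13} = 419885.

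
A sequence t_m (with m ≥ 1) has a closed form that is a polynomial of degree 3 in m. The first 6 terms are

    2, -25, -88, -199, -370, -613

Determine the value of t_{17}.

-11470

1st diffs: -27, -63, -111, -171, -243.
2nd diffs: -36, -48, -60, -72.
3rd diffs: -12, -12, -12 (constant).
Newton forward-difference form: t_m = 2 + (-27)·C(m-1,1) + (-36)·C(m-1,2) + (-12)·C(m-1,3).
At m = 17: m-1 = 16, so t_{17} = 2 - 432 - 4320 - 6720 = -11470.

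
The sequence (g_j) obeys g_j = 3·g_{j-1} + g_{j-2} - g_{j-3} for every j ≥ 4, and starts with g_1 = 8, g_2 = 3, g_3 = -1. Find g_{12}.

Iterate the recurrence:
g_4 = -8  g_5 = -28  g_6 = -91  g_7 = -293  g_8 = -942  g_9 = -3028  g_{10} = -9733  g_{11} = -31285  g_{12} = -100560.

-100560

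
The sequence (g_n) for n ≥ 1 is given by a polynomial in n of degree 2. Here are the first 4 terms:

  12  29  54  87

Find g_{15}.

1st diffs: 17, 25, 33.
2nd diffs: 8, 8 (constant).
Newton forward-difference form: g_n = 12 + 17·C(n-1,1) + 8·C(n-1,2).
At n = 15: n-1 = 14, so g_{15} = 12 + 238 + 728 = 978.

978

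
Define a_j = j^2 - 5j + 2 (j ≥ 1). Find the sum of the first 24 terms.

3448

Over j = 1..24: Σj = 300, Σj² = 4900.
Total = (1)·4900 + (-5)·300 + (2)·24 = 3448.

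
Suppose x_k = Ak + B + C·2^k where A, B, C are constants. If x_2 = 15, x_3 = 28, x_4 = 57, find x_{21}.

8388550

At k = 2, 3, 4: 2A + B + 4C = 15; 3A + B + 8C = 28; 4A + B + 16C = 57.
Subtracting the first from the second: A + 4C = 13.
Subtracting the second from the third: A + 8C = 29.
Solving: C = 4, A = -3, then B = 5.
Therefore x_{21} = -63 + 5 + 4·2097152 = 8388550.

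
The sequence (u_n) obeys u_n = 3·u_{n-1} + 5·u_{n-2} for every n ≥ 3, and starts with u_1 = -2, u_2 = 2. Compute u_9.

u_3 = -4; u_4 = -2; u_5 = -26; u_6 = -88; u_7 = -394; u_8 = -1622; u_9 = -6836.

-6836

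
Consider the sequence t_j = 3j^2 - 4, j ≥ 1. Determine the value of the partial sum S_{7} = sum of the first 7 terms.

392

Over j = 1..7: Σj = 28, Σj² = 140.
Total = (3)·140 + (-4)·7 = 392.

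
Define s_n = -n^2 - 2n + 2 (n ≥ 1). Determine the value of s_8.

-78

s_8 = -1·8^2 - 2·8 + 2 = -78.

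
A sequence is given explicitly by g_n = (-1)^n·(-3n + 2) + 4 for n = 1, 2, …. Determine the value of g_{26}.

(-1)^26 = 1; -3n + 2 at n=26 is -76; so g_{26} = -72.

-72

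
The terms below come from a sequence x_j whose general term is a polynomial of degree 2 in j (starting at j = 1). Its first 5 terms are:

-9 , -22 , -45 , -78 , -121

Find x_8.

-310

1st diffs: -13, -23, -33, -43.
2nd diffs: -10, -10, -10 (constant).
So x_j = -5j^2 + 2j - 6.
Evaluating at j = 8 gives x_8 = -310.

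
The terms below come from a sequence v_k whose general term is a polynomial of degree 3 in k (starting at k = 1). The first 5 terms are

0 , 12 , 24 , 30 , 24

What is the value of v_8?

1st diffs: 12, 12, 6, -6.
2nd diffs: 0, -6, -12.
3rd diffs: -6, -6 (constant).
So v_k = -k^3 + 6k^2 + k - 6.
Evaluating at k = 8 gives v_8 = -126.

-126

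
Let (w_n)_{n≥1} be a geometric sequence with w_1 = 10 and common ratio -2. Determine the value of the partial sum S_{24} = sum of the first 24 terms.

-55924050

w_n = 10·(-2)^(n-1).
S = 10·((-2)^24 - 1)/(-2 - 1) = 10·(16777216 - 1)/(-3) = -55924050.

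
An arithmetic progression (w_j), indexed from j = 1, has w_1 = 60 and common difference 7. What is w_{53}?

w_j = 60 + (j - 1)·7.
w_{53} = 60 + 52·7 = 424.

424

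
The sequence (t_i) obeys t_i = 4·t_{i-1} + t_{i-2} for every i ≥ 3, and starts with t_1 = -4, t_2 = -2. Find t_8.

t_3 = -12;  t_4 = -50;  t_5 = -212;  t_6 = -898;  t_7 = -3804;  t_8 = -16114.

-16114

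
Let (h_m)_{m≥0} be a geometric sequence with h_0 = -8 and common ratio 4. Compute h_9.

h_m = (-8)·4^(m-0).
h_9 = (-8)·4^9 = -2097152.

-2097152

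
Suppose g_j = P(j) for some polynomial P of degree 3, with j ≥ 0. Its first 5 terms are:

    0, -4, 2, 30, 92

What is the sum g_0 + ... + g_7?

1288

1st diffs: -4, 6, 28, 62.
2nd diffs: 10, 22, 34.
3rd diffs: 12, 12 (constant).
Newton forward-difference form: g_j = (-4)·C(j,1) + 10·C(j,2) + 12·C(j,3).
Continuing: 200, 366, 602.
Summing j = 0..7 (8 terms) gives 1288.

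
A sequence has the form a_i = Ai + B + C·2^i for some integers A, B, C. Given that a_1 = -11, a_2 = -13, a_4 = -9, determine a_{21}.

2097059

The three given values yield: A + B + 2C = -11; 2A + B + 4C = -13; 4A + B + 16C = -9.
Subtracting the first from the second: A + 2C = -2.
Subtracting the second from the third: 2A + 12C = 4.
Solving: C = 1, A = -4, then B = -9.
So a_i = -4·i + (-9) + 1·2^i; at i=21 this is 2097059.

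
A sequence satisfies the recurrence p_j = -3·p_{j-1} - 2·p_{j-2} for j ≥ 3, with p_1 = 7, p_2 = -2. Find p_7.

-308

Step forward from the initial values:
p_3 = -8; p_4 = 28; p_5 = -68; p_6 = 148; p_7 = -308.
(Characteristic roots are -1 and -2.)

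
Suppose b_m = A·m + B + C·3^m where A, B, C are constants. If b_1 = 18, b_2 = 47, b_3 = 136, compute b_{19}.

Plug in m = 1, 2, 3: A + B + 3C = 18; 2A + B + 9C = 47; 3A + B + 27C = 136.
Subtracting the first from the second: A + 6C = 29.
Subtracting the second from the third: A + 18C = 89.
Solving: C = 5, A = -1, then B = 4.
Therefore b_{19} = -19 + 4 + 5·1162261467 = 5811307320.

5811307320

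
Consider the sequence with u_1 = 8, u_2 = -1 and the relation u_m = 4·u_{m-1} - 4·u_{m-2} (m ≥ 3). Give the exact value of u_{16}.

-3915776

Iterate the recurrence:
u_3 = -36;  u_4 = -140;  u_5 = -416;  …;  u_{13} = -385024;  u_{14} = -839680;  u_{15} = -1818624;  u_{16} = -3915776.
(Characteristic roots are 2 and 2.)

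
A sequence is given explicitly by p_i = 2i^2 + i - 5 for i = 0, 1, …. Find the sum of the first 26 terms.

11245

Over i = 0..25: Σi = 325, Σi² = 5525.
Total = (2)·5525 + (1)·325 + (-5)·26 = 11245.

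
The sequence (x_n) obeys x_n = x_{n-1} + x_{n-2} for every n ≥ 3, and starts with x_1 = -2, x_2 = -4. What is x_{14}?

-1220

Iterate the recurrence:
x_3 = -6;  x_4 = -10;  x_5 = -16;  …;  x_{11} = -288;  x_{12} = -466;  x_{13} = -754;  x_{14} = -1220.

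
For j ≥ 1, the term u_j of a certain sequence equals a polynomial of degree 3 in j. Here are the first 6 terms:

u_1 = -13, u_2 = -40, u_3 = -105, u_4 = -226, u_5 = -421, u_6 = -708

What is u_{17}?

1st diffs: -27, -65, -121, -195, -287.
2nd diffs: -38, -56, -74, -92.
3rd diffs: -18, -18, -18 (constant).
Newton forward-difference form: u_j = -13 + (-27)·C(j-1,1) + (-38)·C(j-1,2) + (-18)·C(j-1,3).
At j = 17: j-1 = 16, so u_{17} = -13 - 432 - 4560 - 10080 = -15085.

-15085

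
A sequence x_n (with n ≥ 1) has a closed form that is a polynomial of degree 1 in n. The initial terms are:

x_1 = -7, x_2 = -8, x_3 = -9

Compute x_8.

1st diffs: -1, -1 (constant).
So x_n = -n - 6.
Evaluating at n = 8 gives x_8 = -14.

-14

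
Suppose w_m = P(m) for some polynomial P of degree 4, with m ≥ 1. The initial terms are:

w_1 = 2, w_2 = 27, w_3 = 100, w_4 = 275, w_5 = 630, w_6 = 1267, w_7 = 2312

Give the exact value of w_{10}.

1st diffs: 25, 73, 175, 355, 637, 1045.
2nd diffs: 48, 102, 180, 282, 408.
3rd diffs: 54, 78, 102, 126.
4th diffs: 24, 24, 24 (constant).
Newton forward-difference form: w_m = 2 + 25·C(m-1,1) + 48·C(m-1,2) + 54·C(m-1,3) + 24·C(m-1,4).
At m = 10: m-1 = 9, so w_{10} = 2 + 225 + 1728 + 4536 + 3024 = 9515.

9515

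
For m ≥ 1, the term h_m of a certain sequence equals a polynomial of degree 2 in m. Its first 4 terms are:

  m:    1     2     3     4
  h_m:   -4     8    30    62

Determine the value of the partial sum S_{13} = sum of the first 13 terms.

3744

1st diffs: 12, 22, 32.
2nd diffs: 10, 10 (constant).
So h_m = 5m^2 - 3m - 6.
Continuing: …, 104, 156, 218, 290, …, h_{13} = 800.
Summing m = 1..13 (13 terms) gives 3744.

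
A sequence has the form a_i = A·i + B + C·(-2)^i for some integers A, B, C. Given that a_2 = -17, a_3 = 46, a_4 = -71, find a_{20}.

The three given values yield: 2A + B + 4C = -17; 3A + B - 8C = 46; 4A + B + 16C = -71.
Subtracting the first from the second: A - 12C = 63.
Subtracting the second from the third: A + 24C = -117.
Solving: C = -5, A = 3, then B = -3.
So a_i = 3·i + (-3) + (-5)·(-2)^i; at i=20 this is -5242823.

-5242823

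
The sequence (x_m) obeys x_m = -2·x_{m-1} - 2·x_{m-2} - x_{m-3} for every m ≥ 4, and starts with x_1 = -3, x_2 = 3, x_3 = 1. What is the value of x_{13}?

-3

Iterate the recurrence:
x_4 = -5  x_5 = 5  x_6 = -1  x_7 = -3  x_8 = 3  x_9 = 1  x_{10} = -5  x_{11} = 5  x_{12} = -1  x_{13} = -3.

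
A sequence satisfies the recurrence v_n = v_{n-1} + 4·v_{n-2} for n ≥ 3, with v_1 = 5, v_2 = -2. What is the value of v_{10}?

Compute successive terms:
v_3 = 18;  v_4 = 10;  v_5 = 82;  v_6 = 122;  v_7 = 450;  v_8 = 938;  v_9 = 2738;  v_{10} = 6490.

6490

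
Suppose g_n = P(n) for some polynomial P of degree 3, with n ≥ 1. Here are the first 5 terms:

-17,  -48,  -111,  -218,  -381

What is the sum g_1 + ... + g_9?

1st diffs: -31, -63, -107, -163.
2nd diffs: -32, -44, -56.
3rd diffs: -12, -12 (constant).
Newton forward-difference form: g_n = -17 + (-31)·C(n-1,1) + (-32)·C(n-1,2) + (-12)·C(n-1,3).
Continuing: -612, -923, -1326, -1833.
Summing n = 1..9 (9 terms) gives -5469.

-5469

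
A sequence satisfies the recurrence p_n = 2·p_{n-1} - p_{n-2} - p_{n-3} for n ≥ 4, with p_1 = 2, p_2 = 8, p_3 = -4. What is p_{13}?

362

Applying the relation repeatedly:
p_4 = -18, p_5 = -40, p_6 = -58, p_7 = -58, p_8 = -18, p_9 = 80, p_{10} = 236, p_{11} = 410, p_{12} = 504, p_{13} = 362.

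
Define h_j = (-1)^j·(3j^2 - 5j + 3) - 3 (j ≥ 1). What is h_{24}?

1608

(-1)^24 = 1; 3j^2 - 5j + 3 at j=24 is 1611; so h_{24} = 1608.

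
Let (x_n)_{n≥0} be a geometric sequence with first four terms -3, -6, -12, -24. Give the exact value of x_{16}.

Common ratio r = 2.
x_n = (-3)·2^(n-0).
x_{16} = (-3)·2^16 = -196608.

-196608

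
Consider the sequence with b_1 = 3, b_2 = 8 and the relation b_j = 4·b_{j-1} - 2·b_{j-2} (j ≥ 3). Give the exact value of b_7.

Compute successive terms:
b_3 = 26; b_4 = 88; b_5 = 300; b_6 = 1024; b_7 = 3496.

3496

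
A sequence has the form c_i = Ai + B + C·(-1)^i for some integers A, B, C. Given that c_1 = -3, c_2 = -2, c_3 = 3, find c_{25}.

69

Plug in i = 1, 2, 3: A + B - C = -3; 2A + B + C = -2; 3A + B - C = 3.
Subtracting the first from the second: A + 2C = 1.
Subtracting the second from the third: A - 2C = 5.
Solving: C = -1, A = 3, then B = -7.
Therefore c_{25} = 75 + (-7) + (-1)·(-1) = 69.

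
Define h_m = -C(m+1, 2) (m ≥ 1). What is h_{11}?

-66

C(12, 2) = 66, so h_{11} = -66.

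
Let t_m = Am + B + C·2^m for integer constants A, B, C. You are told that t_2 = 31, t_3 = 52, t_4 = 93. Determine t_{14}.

Write the equations: 2A + B + 4C = 31; 3A + B + 8C = 52; 4A + B + 16C = 93.
Subtracting the first from the second: A + 4C = 21.
Subtracting the second from the third: A + 8C = 41.
Solving: C = 5, A = 1, then B = 9.
Hence t_{14} = 1·14 + 9 + 5·16384 = 81943.

81943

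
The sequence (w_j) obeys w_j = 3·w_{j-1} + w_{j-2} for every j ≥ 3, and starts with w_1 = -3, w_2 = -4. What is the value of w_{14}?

w_3 = -15;  w_4 = -49;  w_5 = -162;  …;  w_{11} = -210258;  w_{12} = -694435;  w_{13} = -2293563;  w_{14} = -7575124.

-7575124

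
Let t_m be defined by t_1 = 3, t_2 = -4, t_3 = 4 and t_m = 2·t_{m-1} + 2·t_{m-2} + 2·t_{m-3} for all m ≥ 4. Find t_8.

360

Applying the relation repeatedly:
t_4 = 6  t_5 = 12  t_6 = 44  t_7 = 124  t_8 = 360.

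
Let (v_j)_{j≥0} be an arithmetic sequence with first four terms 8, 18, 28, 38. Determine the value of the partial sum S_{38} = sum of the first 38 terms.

Common difference d = 10.
v_j = 8 + (j - 0)·10.
v_{37} = 378; S = 38·(8 + 378)/2 = 7334.

7334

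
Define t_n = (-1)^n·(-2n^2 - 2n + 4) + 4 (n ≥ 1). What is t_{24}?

(-1)^24 = 1; -2n^2 - 2n + 4 at n=24 is -1196; so t_{24} = -1192.

-1192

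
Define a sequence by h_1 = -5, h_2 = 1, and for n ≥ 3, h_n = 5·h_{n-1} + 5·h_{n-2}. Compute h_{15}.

Iterate the recurrence:
h_3 = -20  h_4 = -95  h_5 = -575  …  h_{12} = -134918750  h_{13} = -789828125  h_{14} = -4623734375  h_{15} = -27067812500.

-27067812500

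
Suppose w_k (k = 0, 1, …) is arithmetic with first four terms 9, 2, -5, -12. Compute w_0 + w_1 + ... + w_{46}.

Common difference d = -7.
w_k = 9 + (k - 0)·(-7).
w_{46} = -313; S = 47·(9 + (-313))/2 = -7144.

-7144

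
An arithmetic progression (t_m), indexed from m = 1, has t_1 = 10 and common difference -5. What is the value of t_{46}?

-215

t_m = 10 + (m - 1)·(-5).
t_{46} = 10 + 45·(-5) = -215.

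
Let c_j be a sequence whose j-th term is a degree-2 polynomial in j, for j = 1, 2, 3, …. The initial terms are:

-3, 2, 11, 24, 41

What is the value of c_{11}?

1st diffs: 5, 9, 13, 17.
2nd diffs: 4, 4, 4 (constant).
Newton forward-difference form: c_j = -3 + 5·C(j-1,1) + 4·C(j-1,2).
At j = 11: j-1 = 10, so c_{11} = -3 + 50 + 180 = 227.

227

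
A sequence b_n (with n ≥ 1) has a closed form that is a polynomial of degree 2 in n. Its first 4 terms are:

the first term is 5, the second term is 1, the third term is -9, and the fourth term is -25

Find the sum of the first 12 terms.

-1524

1st diffs: -4, -10, -16.
2nd diffs: -6, -6 (constant).
So b_n = -3n^2 + 5n + 3.
Continuing: …, -47, -75, -109, -149, …, b_{12} = -369.
Summing n = 1..12 (12 terms) gives -1524.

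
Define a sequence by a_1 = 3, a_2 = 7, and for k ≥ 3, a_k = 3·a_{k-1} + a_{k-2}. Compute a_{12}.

Applying the relation repeatedly:
a_3 = 24;  a_4 = 79;  a_5 = 261;  a_6 = 862;  a_7 = 2847;  a_8 = 9403;  a_9 = 31056;  a_{10} = 102571;  a_{11} = 338769;  a_{12} = 1118878.

1118878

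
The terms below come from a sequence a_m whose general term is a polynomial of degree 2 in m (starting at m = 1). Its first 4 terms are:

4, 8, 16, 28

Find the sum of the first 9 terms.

516

1st diffs: 4, 8, 12.
2nd diffs: 4, 4 (constant).
Newton forward-difference form: a_m = 4 + 4·C(m-1,1) + 4·C(m-1,2).
Continuing: …, 44, 64, 88, 116, …, a_9 = 148.
Summing m = 1..9 (9 terms) gives 516.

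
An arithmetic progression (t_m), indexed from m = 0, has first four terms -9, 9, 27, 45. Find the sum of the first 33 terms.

Common difference d = 18.
t_m = -9 + (m - 0)·18.
t_{32} = 567; S = 33·(-9 + 567)/2 = 9207.

9207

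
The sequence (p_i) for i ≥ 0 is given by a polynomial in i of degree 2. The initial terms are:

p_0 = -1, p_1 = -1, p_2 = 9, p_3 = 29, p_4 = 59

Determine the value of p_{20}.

1st diffs: 0, 10, 20, 30.
2nd diffs: 10, 10, 10 (constant).
So p_i = 5i^2 - 5i - 1.
Evaluating at i = 20 gives p_{20} = 1899.

1899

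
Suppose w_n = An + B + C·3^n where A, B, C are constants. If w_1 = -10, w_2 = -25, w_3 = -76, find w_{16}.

-129140119

Plug in n = 1, 2, 3: A + B + 3C = -10; 2A + B + 9C = -25; 3A + B + 27C = -76.
Subtracting the first from the second: A + 6C = -15.
Subtracting the second from the third: A + 18C = -51.
Solving: C = -3, A = 3, then B = -4.
Hence w_{16} = 3·16 + (-4) + (-3)·43046721 = -129140119.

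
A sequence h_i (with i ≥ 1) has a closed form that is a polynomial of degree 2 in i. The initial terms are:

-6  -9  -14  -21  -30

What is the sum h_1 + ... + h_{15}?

-1315

1st diffs: -3, -5, -7, -9.
2nd diffs: -2, -2, -2 (constant).
So h_i = -i^2 - 5.
Continuing: …, -41, -54, -69, -86, …, h_{15} = -230.
Summing i = 1..15 (15 terms) gives -1315.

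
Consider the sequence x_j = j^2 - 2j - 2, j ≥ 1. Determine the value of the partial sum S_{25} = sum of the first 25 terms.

4825

Over j = 1..25: Σj = 325, Σj² = 5525.
Total = (1)·5525 + (-2)·325 + (-2)·25 = 4825.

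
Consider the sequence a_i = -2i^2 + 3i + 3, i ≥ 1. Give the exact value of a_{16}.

a_{16} = -2·16^2 + 3·16 + 3 = -461.

-461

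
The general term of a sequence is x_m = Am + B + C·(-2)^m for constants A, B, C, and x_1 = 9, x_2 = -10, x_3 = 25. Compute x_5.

At m = 1, 2, 3: A + B - 2C = 9; 2A + B + 4C = -10; 3A + B - 8C = 25.
Subtracting the first from the second: A + 6C = -19.
Subtracting the second from the third: A - 12C = 35.
Solving: C = -3, A = -1, then B = 4.
So x_m = -1·m + 4 + (-3)·(-2)^m; at m=5 this is 95.

95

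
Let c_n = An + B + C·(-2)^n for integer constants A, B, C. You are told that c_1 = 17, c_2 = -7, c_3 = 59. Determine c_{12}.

Plug in n = 1, 2, 3: A + B - 2C = 17; 2A + B + 4C = -7; 3A + B - 8C = 59.
Subtracting the first from the second: A + 6C = -24.
Subtracting the second from the third: A - 12C = 66.
Solving: C = -5, A = 6, then B = 1.
Hence c_{12} = 6·12 + 1 + (-5)·4096 = -20407.

-20407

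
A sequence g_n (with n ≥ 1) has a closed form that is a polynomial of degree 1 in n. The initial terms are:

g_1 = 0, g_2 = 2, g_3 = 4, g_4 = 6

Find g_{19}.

36

1st diffs: 2, 2, 2 (constant).
So g_n = 2n - 2.
Evaluating at n = 19 gives g_{19} = 36.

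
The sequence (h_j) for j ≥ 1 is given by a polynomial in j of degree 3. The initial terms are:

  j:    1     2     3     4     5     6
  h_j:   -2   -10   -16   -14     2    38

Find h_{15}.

1st diffs: -8, -6, 2, 16, 36.
2nd diffs: 2, 8, 14, 20.
3rd diffs: 6, 6, 6 (constant).
Newton forward-difference form: h_j = -2 + (-8)·C(j-1,1) + 2·C(j-1,2) + 6·C(j-1,3).
At j = 15: j-1 = 14, so h_{15} = -2 - 112 + 182 + 2184 = 2252.

2252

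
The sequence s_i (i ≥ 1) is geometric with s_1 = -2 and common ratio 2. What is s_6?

-64

s_i = (-2)·2^(i-1).
s_6 = (-2)·2^5 = -64.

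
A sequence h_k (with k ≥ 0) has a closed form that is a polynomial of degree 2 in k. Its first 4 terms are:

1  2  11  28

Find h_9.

298

1st diffs: 1, 9, 17.
2nd diffs: 8, 8 (constant).
So h_k = 4k^2 - 3k + 1.
Evaluating at k = 9 gives h_9 = 298.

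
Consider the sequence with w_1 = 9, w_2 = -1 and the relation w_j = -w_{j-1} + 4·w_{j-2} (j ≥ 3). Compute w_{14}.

Step forward from the initial values:
w_3 = 37;  w_4 = -41;  w_5 = 189;  …;  w_{11} = 44869;  w_{12} = -113033;  w_{13} = 292509;  w_{14} = -744641.

-744641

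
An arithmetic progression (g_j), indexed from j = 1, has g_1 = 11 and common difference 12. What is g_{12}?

143

g_j = 11 + (j - 1)·12.
g_{12} = 11 + 11·12 = 143.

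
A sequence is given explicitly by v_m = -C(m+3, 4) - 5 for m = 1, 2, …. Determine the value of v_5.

-75

C(8, 4) = 70, so v_5 = -75.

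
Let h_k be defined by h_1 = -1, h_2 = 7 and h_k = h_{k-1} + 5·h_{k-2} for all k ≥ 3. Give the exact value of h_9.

Step forward from the initial values:
h_3 = 2, h_4 = 37, h_5 = 47, h_6 = 232, h_7 = 467, h_8 = 1627, h_9 = 3962.

3962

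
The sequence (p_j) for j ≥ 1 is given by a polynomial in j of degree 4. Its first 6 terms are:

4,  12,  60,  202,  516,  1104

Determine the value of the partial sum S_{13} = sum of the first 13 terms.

81614

1st diffs: 8, 48, 142, 314, 588.
2nd diffs: 40, 94, 172, 274.
3rd diffs: 54, 78, 102.
4th diffs: 24, 24 (constant).
Newton forward-difference form: p_j = 4 + 8·C(j-1,1) + 40·C(j-1,2) + 54·C(j-1,3) + 24·C(j-1,4).
Continuing: …, 2092, 3630, 5892, 9076, …, p_{13} = 26500.
Summing j = 1..13 (13 terms) gives 81614.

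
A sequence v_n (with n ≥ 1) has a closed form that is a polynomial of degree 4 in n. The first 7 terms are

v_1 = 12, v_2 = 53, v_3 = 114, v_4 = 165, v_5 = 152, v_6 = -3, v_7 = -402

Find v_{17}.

-57412

1st diffs: 41, 61, 51, -13, -155, -399.
2nd diffs: 20, -10, -64, -142, -244.
3rd diffs: -30, -54, -78, -102.
4th diffs: -24, -24, -24 (constant).
So v_n = -n^4 + 5n^3 + 5n^2 + 6n - 3.
Evaluating at n = 17 gives v_{17} = -57412.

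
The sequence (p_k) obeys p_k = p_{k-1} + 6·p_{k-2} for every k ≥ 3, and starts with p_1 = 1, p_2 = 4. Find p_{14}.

Applying the relation repeatedly:
p_3 = 10  p_4 = 34  p_5 = 94  …  p_{11} = 70654  p_{12} = 212986  p_{13} = 636910  p_{14} = 1914826.
(Characteristic roots are 3 and -2.)

1914826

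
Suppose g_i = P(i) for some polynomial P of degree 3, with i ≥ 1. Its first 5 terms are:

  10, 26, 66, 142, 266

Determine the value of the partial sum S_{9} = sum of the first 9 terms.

1st diffs: 16, 40, 76, 124.
2nd diffs: 24, 36, 48.
3rd diffs: 12, 12 (constant).
Newton forward-difference form: g_i = 10 + 16·C(i-1,1) + 24·C(i-1,2) + 12·C(i-1,3).
Continuing: 450, 706, 1046, 1482.
Summing i = 1..9 (9 terms) gives 4194.

4194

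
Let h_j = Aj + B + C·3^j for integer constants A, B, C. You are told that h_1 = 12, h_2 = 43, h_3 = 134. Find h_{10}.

Write the equations: A + B + 3C = 12; 2A + B + 9C = 43; 3A + B + 27C = 134.
Subtracting the first from the second: A + 6C = 31.
Subtracting the second from the third: A + 18C = 91.
Solving: C = 5, A = 1, then B = -4.
Hence h_{10} = 1·10 + (-4) + 5·59049 = 295251.

295251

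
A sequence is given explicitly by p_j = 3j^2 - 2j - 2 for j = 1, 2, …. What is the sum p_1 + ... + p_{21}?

Over j = 1..21: Σj = 231, Σj² = 3311.
Total = (3)·3311 + (-2)·231 + (-2)·21 = 9429.

9429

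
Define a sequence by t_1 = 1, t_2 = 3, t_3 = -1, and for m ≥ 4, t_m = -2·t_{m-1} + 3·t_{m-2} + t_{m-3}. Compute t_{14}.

409658

t_4 = 12, t_5 = -24, t_6 = 83, …, t_{11} = -16576, t_{12} = 48312, t_{13} = -140649, t_{14} = 409658.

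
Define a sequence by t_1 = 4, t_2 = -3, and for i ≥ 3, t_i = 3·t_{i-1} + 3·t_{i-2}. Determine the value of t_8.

405

Step forward from the initial values:
t_3 = 3, t_4 = 0, t_5 = 9, t_6 = 27, t_7 = 108, t_8 = 405.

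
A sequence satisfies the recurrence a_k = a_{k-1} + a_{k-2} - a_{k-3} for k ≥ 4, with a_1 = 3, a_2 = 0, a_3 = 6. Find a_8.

Applying the relation repeatedly:
a_4 = 3, a_5 = 9, a_6 = 6, a_7 = 12, a_8 = 9.

9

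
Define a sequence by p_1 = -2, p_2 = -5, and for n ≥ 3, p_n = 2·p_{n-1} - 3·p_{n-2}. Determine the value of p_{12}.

1183

Iterate the recurrence:
p_3 = -4  p_4 = 7  p_5 = 26  p_6 = 31  p_7 = -16  p_8 = -125  p_9 = -202  p_{10} = -29  p_{11} = 548  p_{12} = 1183.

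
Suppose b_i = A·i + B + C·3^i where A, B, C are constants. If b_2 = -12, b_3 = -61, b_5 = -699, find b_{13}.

The three given values yield: 2A + B + 9C = -12; 3A + B + 27C = -61; 5A + B + 243C = -699.
Subtracting the first from the second: A + 18C = -49.
Subtracting the second from the third: 2A + 216C = -638.
Solving: C = -3, A = 5, then B = 5.
Hence b_{13} = 5·13 + 5 + (-3)·1594323 = -4782899.

-4782899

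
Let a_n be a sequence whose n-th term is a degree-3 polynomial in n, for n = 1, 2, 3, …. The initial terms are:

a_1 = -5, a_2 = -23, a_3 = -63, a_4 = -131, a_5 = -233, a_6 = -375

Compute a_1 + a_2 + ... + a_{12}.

1st diffs: -18, -40, -68, -102, -142.
2nd diffs: -22, -28, -34, -40.
3rd diffs: -6, -6, -6 (constant).
Newton forward-difference form: a_n = -5 + (-18)·C(n-1,1) + (-22)·C(n-1,2) + (-6)·C(n-1,3).
Continuing: …, -563, -803, -1101, -1463, …, a_{12} = -2403.
Summing n = 1..12 (12 terms) gives -9058.

-9058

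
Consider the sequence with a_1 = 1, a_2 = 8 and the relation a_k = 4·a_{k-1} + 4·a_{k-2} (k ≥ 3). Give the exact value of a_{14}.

1209991168

Step forward from the initial values:
a_3 = 36  a_4 = 176  a_5 = 848  …  a_{11} = 10748928  a_{12} = 51900416  a_{13} = 250597376  a_{14} = 1209991168.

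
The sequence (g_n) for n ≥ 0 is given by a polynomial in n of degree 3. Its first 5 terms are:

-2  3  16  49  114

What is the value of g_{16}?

1st diffs: 5, 13, 33, 65.
2nd diffs: 8, 20, 32.
3rd diffs: 12, 12 (constant).
So g_n = 2n^3 - 2n^2 + 5n - 2.
Evaluating at n = 16 gives g_{16} = 7758.

7758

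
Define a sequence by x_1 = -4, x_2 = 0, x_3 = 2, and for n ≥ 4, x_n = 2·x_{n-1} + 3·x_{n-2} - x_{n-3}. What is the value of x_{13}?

Iterate the recurrence:
x_4 = 8, x_5 = 22, x_6 = 66, x_7 = 190, x_8 = 556, x_9 = 1616, x_{10} = 4710, x_{11} = 13712, x_{12} = 39938, x_{13} = 116302.

116302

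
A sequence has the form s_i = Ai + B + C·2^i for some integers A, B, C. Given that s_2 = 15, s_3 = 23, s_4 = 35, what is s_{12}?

4147

Write the equations: 2A + B + 4C = 15; 3A + B + 8C = 23; 4A + B + 16C = 35.
Subtracting the first from the second: A + 4C = 8.
Subtracting the second from the third: A + 8C = 12.
Solving: C = 1, A = 4, then B = 3.
Therefore s_{12} = 48 + 3 + 1·4096 = 4147.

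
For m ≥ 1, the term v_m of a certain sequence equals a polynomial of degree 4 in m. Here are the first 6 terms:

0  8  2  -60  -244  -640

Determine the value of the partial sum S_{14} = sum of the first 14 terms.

-94458

1st diffs: 8, -6, -62, -184, -396.
2nd diffs: -14, -56, -122, -212.
3rd diffs: -42, -66, -90.
4th diffs: -24, -24 (constant).
Newton forward-difference form: v_m = 8·C(m-1,1) + (-14)·C(m-1,2) + (-42)·C(m-1,3) + (-24)·C(m-1,4).
Continuing: …, -1362, -2548, -4360, -6984, …, v_{14} = -30160.
Summing m = 1..14 (14 terms) gives -94458.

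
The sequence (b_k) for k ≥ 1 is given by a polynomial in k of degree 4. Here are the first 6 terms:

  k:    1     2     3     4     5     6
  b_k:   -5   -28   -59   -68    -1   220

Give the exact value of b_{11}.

8045

1st diffs: -23, -31, -9, 67, 221.
2nd diffs: -8, 22, 76, 154.
3rd diffs: 30, 54, 78.
4th diffs: 24, 24 (constant).
Newton forward-difference form: b_k = -5 + (-23)·C(k-1,1) + (-8)·C(k-1,2) + 30·C(k-1,3) + 24·C(k-1,4).
At k = 11: k-1 = 10, so b_{11} = -5 - 230 - 360 + 3600 + 5040 = 8045.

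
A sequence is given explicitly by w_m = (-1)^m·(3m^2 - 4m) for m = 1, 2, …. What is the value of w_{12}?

384

(-1)^12 = 1; 3m^2 - 4m at m=12 is 384; so w_{12} = 384.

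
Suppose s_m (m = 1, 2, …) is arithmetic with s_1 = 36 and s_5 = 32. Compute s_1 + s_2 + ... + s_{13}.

Common difference d = (32 - 36) / (5 - 1) = -1.
s_m = 36 + (m - 1)·(-1).
s_{13} = 24; S = 13·(36 + 24)/2 = 390.

390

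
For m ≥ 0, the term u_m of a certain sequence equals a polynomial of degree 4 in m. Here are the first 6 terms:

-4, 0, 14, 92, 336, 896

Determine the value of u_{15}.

91196

1st diffs: 4, 14, 78, 244, 560.
2nd diffs: 10, 64, 166, 316.
3rd diffs: 54, 102, 150.
4th diffs: 48, 48 (constant).
Newton forward-difference form: u_m = -4 + 4·C(m,1) + 10·C(m,2) + 54·C(m,3) + 48·C(m,4).
At m = 15: m = 15, so u_{15} = -4 + 60 + 1050 + 24570 + 65520 = 91196.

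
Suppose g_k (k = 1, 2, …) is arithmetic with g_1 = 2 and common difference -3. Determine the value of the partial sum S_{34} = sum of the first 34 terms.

g_k = 2 + (k - 1)·(-3).
g_{34} = -97; S = 34·(2 + (-97))/2 = -1615.

-1615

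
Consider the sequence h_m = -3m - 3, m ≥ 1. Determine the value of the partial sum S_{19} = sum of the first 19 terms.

-627

Over m = 1..19: Σm = 190.
Total = (-3)·190 + (-3)·19 = -627.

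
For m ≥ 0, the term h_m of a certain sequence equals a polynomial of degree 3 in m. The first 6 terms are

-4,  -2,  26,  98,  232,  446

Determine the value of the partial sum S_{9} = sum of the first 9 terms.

4488

1st diffs: 2, 28, 72, 134, 214.
2nd diffs: 26, 44, 62, 80.
3rd diffs: 18, 18, 18 (constant).
Newton forward-difference form: h_m = -4 + 2·C(m,1) + 26·C(m,2) + 18·C(m,3).
Continuing: 758, 1186, 1748.
Summing m = 0..8 (9 terms) gives 4488.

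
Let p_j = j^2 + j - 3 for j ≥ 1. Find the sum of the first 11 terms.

Over j = 1..11: Σj = 66, Σj² = 506.
Total = (1)·506 + (1)·66 + (-3)·11 = 539.

539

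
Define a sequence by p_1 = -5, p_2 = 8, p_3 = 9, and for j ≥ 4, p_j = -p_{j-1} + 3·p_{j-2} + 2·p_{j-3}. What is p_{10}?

Step forward from the initial values:
p_4 = 5  p_5 = 38  p_6 = -5  p_7 = 129  p_8 = -68  p_9 = 445  p_{10} = -391.

-391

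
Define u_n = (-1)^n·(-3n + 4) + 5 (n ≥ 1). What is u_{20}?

(-1)^20 = 1; -3n + 4 at n=20 is -56; so u_{20} = -51.

-51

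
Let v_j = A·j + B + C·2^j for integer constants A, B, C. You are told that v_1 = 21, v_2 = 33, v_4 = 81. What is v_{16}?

The three given values yield: A + B + 2C = 21; 2A + B + 4C = 33; 4A + B + 16C = 81.
Subtracting the first from the second: A + 2C = 12.
Subtracting the second from the third: 2A + 12C = 48.
Solving: C = 3, A = 6, then B = 9.
Therefore v_{16} = 96 + 9 + 3·65536 = 196713.

196713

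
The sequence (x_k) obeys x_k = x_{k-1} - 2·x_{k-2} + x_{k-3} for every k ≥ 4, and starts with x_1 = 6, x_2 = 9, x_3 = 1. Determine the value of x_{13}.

-149

Applying the relation repeatedly:
x_4 = -11; x_5 = -4; x_6 = 19; x_7 = 16; x_8 = -26; x_9 = -39; x_{10} = 29; x_{11} = 81; x_{12} = -16; x_{13} = -149.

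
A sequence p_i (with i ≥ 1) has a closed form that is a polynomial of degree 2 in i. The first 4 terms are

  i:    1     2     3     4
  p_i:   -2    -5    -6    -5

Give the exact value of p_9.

1st diffs: -3, -1, 1.
2nd diffs: 2, 2 (constant).
Newton forward-difference form: p_i = -2 + (-3)·C(i-1,1) + 2·C(i-1,2).
At i = 9: i-1 = 8, so p_9 = -2 - 24 + 56 = 30.

30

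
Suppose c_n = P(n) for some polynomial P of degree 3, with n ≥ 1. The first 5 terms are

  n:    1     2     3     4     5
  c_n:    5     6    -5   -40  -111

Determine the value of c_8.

-660

1st diffs: 1, -11, -35, -71.
2nd diffs: -12, -24, -36.
3rd diffs: -12, -12 (constant).
So c_n = -2n^3 + 6n^2 - 3n + 4.
Evaluating at n = 8 gives c_8 = -660.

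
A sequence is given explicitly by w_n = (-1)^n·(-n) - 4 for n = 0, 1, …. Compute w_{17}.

(-1)^17 = -1; -n at n=17 is -17; so w_{17} = 13.

13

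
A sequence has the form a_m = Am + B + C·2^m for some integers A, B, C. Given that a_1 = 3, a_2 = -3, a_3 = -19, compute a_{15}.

The three given values yield: A + B + 2C = 3; 2A + B + 4C = -3; 3A + B + 8C = -19.
Subtracting the first from the second: A + 2C = -6.
Subtracting the second from the third: A + 4C = -16.
Solving: C = -5, A = 4, then B = 9.
Therefore a_{15} = 60 + 9 + (-5)·32768 = -163771.

-163771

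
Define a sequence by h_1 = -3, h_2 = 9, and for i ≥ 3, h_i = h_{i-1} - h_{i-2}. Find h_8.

9

Step forward from the initial values:
h_3 = 12; h_4 = 3; h_5 = -9; h_6 = -12; h_7 = -3; h_8 = 9.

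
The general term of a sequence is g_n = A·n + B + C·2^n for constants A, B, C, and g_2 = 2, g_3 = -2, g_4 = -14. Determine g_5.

The three given values yield: 2A + B + 4C = 2; 3A + B + 8C = -2; 4A + B + 16C = -14.
Subtracting the first from the second: A + 4C = -4.
Subtracting the second from the third: A + 8C = -12.
Solving: C = -2, A = 4, then B = 2.
Therefore g_5 = 20 + 2 + (-2)·32 = -42.

-42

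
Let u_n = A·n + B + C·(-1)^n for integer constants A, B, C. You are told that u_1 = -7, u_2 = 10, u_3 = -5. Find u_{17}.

At n = 1, 2, 3: A + B - C = -7; 2A + B + C = 10; 3A + B - C = -5.
Subtracting the first from the second: A + 2C = 17.
Subtracting the second from the third: A - 2C = -15.
Solving: C = 8, A = 1, then B = 0.
Hence u_{17} = 1·17 + 0 + 8·(-1) = 9.

9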